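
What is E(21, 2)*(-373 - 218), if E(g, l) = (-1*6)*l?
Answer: 7092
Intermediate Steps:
E(g, l) = -6*l
E(21, 2)*(-373 - 218) = (-6*2)*(-373 - 218) = -12*(-591) = 7092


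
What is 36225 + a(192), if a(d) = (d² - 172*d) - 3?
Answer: 40062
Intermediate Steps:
a(d) = -3 + d² - 172*d
36225 + a(192) = 36225 + (-3 + 192² - 172*192) = 36225 + (-3 + 36864 - 33024) = 36225 + 3837 = 40062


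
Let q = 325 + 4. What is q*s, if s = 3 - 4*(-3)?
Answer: 4935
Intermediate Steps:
q = 329
s = 15 (s = 3 + 12 = 15)
q*s = 329*15 = 4935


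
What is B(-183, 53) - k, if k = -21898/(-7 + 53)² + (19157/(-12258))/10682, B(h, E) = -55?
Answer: -3092857096645/69267236724 ≈ -44.651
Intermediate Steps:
k = -716840923175/69267236724 (k = -21898/(46²) + (19157*(-1/12258))*(1/10682) = -21898/2116 - 19157/12258*1/10682 = -21898*1/2116 - 19157/130939956 = -10949/1058 - 19157/130939956 = -716840923175/69267236724 ≈ -10.349)
B(-183, 53) - k = -55 - 1*(-716840923175/69267236724) = -55 + 716840923175/69267236724 = -3092857096645/69267236724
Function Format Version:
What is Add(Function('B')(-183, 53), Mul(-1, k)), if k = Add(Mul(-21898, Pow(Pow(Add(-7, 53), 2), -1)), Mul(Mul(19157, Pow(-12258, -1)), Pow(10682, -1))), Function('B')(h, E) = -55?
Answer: Rational(-3092857096645, 69267236724) ≈ -44.651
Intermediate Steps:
k = Rational(-716840923175, 69267236724) (k = Add(Mul(-21898, Pow(Pow(46, 2), -1)), Mul(Mul(19157, Rational(-1, 12258)), Rational(1, 10682))) = Add(Mul(-21898, Pow(2116, -1)), Mul(Rational(-19157, 12258), Rational(1, 10682))) = Add(Mul(-21898, Rational(1, 2116)), Rational(-19157, 130939956)) = Add(Rational(-10949, 1058), Rational(-19157, 130939956)) = Rational(-716840923175, 69267236724) ≈ -10.349)
Add(Function('B')(-183, 53), Mul(-1, k)) = Add(-55, Mul(-1, Rational(-716840923175, 69267236724))) = Add(-55, Rational(716840923175, 69267236724)) = Rational(-3092857096645, 69267236724)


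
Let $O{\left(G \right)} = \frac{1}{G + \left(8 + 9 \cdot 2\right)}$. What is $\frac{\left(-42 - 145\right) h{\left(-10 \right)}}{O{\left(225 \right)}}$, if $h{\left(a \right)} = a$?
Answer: $469370$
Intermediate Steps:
$O{\left(G \right)} = \frac{1}{26 + G}$ ($O{\left(G \right)} = \frac{1}{G + \left(8 + 18\right)} = \frac{1}{G + 26} = \frac{1}{26 + G}$)
$\frac{\left(-42 - 145\right) h{\left(-10 \right)}}{O{\left(225 \right)}} = \frac{\left(-42 - 145\right) \left(-10\right)}{\frac{1}{26 + 225}} = \frac{\left(-187\right) \left(-10\right)}{\frac{1}{251}} = 1870 \frac{1}{\frac{1}{251}} = 1870 \cdot 251 = 469370$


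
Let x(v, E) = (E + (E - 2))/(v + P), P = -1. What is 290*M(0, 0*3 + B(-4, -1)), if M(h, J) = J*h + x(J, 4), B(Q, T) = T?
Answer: -870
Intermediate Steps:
x(v, E) = (-2 + 2*E)/(-1 + v) (x(v, E) = (E + (E - 2))/(v - 1) = (E + (-2 + E))/(-1 + v) = (-2 + 2*E)/(-1 + v))
M(h, J) = 6/(-1 + J) + J*h (M(h, J) = J*h + 2*(-1 + 4)/(-1 + J) = J*h + 2*3/(-1 + J) = J*h + 6/(-1 + J) = 6/(-1 + J) + J*h)
290*M(0, 0*3 + B(-4, -1)) = 290*((6 + (0*3 - 1)*0*(-1 + (0*3 - 1)))/(-1 + (0*3 - 1))) = 290*((6 + (0 - 1)*0*(-1 + (0 - 1)))/(-1 + (0 - 1))) = 290*((6 - 1*0*(-1 - 1))/(-1 - 1)) = 290*((6 - 1*0*(-2))/(-2)) = 290*(-(6 + 0)/2) = 290*(-½*6) = 290*(-3) = -870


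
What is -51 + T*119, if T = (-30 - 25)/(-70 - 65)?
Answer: -68/27 ≈ -2.5185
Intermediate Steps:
T = 11/27 (T = -55/(-135) = -55*(-1/135) = 11/27 ≈ 0.40741)
-51 + T*119 = -51 + (11/27)*119 = -51 + 1309/27 = -68/27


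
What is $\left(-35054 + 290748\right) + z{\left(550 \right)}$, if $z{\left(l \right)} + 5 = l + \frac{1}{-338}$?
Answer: $\frac{86608781}{338} \approx 2.5624 \cdot 10^{5}$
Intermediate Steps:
$z{\left(l \right)} = - \frac{1691}{338} + l$ ($z{\left(l \right)} = -5 + \left(l + \frac{1}{-338}\right) = -5 + \left(l - \frac{1}{338}\right) = -5 + \left(- \frac{1}{338} + l\right) = - \frac{1691}{338} + l$)
$\left(-35054 + 290748\right) + z{\left(550 \right)} = \left(-35054 + 290748\right) + \left(- \frac{1691}{338} + 550\right) = 255694 + \frac{184209}{338} = \frac{86608781}{338}$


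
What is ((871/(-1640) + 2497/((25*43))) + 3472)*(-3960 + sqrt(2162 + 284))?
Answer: -121261036149/8815 + 1224858951*sqrt(2446)/352600 ≈ -1.3584e+7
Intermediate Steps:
((871/(-1640) + 2497/((25*43))) + 3472)*(-3960 + sqrt(2162 + 284)) = ((871*(-1/1640) + 2497/1075) + 3472)*(-3960 + sqrt(2446)) = ((-871/1640 + 2497*(1/1075)) + 3472)*(-3960 + sqrt(2446)) = ((-871/1640 + 2497/1075) + 3472)*(-3960 + sqrt(2446)) = (631751/352600 + 3472)*(-3960 + sqrt(2446)) = 1224858951*(-3960 + sqrt(2446))/352600 = -121261036149/8815 + 1224858951*sqrt(2446)/352600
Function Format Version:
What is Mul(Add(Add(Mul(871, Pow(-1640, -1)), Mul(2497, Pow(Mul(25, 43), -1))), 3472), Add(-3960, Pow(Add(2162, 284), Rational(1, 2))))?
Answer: Add(Rational(-121261036149, 8815), Mul(Rational(1224858951, 352600), Pow(2446, Rational(1, 2)))) ≈ -1.3584e+7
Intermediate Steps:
Mul(Add(Add(Mul(871, Pow(-1640, -1)), Mul(2497, Pow(Mul(25, 43), -1))), 3472), Add(-3960, Pow(Add(2162, 284), Rational(1, 2)))) = Mul(Add(Add(Mul(871, Rational(-1, 1640)), Mul(2497, Pow(1075, -1))), 3472), Add(-3960, Pow(2446, Rational(1, 2)))) = Mul(Add(Add(Rational(-871, 1640), Mul(2497, Rational(1, 1075))), 3472), Add(-3960, Pow(2446, Rational(1, 2)))) = Mul(Add(Add(Rational(-871, 1640), Rational(2497, 1075)), 3472), Add(-3960, Pow(2446, Rational(1, 2)))) = Mul(Add(Rational(631751, 352600), 3472), Add(-3960, Pow(2446, Rational(1, 2)))) = Mul(Rational(1224858951, 352600), Add(-3960, Pow(2446, Rational(1, 2)))) = Add(Rational(-121261036149, 8815), Mul(Rational(1224858951, 352600), Pow(2446, Rational(1, 2))))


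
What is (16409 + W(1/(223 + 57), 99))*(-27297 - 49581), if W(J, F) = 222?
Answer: -1278558018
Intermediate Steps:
(16409 + W(1/(223 + 57), 99))*(-27297 - 49581) = (16409 + 222)*(-27297 - 49581) = 16631*(-76878) = -1278558018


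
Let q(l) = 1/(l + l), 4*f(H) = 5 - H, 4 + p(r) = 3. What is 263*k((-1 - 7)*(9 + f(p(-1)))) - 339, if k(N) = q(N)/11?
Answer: -626735/1848 ≈ -339.14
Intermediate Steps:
p(r) = -1 (p(r) = -4 + 3 = -1)
f(H) = 5/4 - H/4 (f(H) = (5 - H)/4 = 5/4 - H/4)
q(l) = 1/(2*l)
k(N) = 1/(22*N) (k(N) = (1/(2*N))/11 = (1/(2*N))*(1/11) = 1/(22*N))
263*k((-1 - 7)*(9 + f(p(-1)))) - 339 = 263*(1/(22*(((-1 - 7)*(9 + (5/4 - 1/4*(-1))))))) - 339 = 263*(1/(22*((-8*(9 + (5/4 + 1/4)))))) - 339 = 263*(1/(22*((-8*(9 + 3/2))))) - 339 = 263*(1/(22*((-8*21/2)))) - 339 = 263*((1/22)/(-84)) - 339 = 263*((1/22)*(-1/84)) - 339 = 263*(-1/1848) - 339 = -263/1848 - 339 = -626735/1848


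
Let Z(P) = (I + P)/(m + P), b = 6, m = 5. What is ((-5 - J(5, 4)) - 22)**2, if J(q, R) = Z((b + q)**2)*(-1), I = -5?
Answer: 2699449/3969 ≈ 680.13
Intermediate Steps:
Z(P) = (-5 + P)/(5 + P)
J(q, R) = -(-5 + (6 + q)**2)/(5 + (6 + q)**2) (J(q, R) = ((-5 + (6 + q)**2)/(5 + (6 + q)**2))*(-1) = -(-5 + (6 + q)**2)/(5 + (6 + q)**2))
((-5 - J(5, 4)) - 22)**2 = ((-5 - (5 - (6 + 5)**2)/(5 + (6 + 5)**2)) - 22)**2 = ((-5 - (5 - 1*11**2)/(5 + 11**2)) - 22)**2 = ((-5 - (5 - 1*121)/(5 + 121)) - 22)**2 = ((-5 - (5 - 121)/126) - 22)**2 = ((-5 - (-116)/126) - 22)**2 = ((-5 - 1*(-58/63)) - 22)**2 = ((-5 + 58/63) - 22)**2 = (-257/63 - 22)**2 = (-1643/63)**2 = 2699449/3969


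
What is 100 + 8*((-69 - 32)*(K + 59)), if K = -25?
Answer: -27372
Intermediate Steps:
100 + 8*((-69 - 32)*(K + 59)) = 100 + 8*((-69 - 32)*(-25 + 59)) = 100 + 8*(-101*34) = 100 + 8*(-3434) = 100 - 27472 = -27372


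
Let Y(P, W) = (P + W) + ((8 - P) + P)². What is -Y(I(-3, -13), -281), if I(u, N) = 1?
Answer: 216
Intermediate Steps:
Y(P, W) = 64 + P + W (Y(P, W) = (P + W) + 8² = (P + W) + 64 = 64 + P + W)
-Y(I(-3, -13), -281) = -(64 + 1 - 281) = -1*(-216) = 216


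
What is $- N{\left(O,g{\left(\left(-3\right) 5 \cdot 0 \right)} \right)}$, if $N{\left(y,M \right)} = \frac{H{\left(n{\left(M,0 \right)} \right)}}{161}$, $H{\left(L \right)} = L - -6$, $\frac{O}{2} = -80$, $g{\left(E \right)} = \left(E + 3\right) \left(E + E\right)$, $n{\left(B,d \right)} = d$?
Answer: $- \frac{6}{161} \approx -0.037267$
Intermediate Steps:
$g{\left(E \right)} = 2 E \left(3 + E\right)$ ($g{\left(E \right)} = \left(3 + E\right) 2 E = 2 E \left(3 + E\right)$)
$O = -160$ ($O = 2 \left(-80\right) = -160$)
$H{\left(L \right)} = 6 + L$ ($H{\left(L \right)} = L + 6 = 6 + L$)
$N{\left(y,M \right)} = \frac{6}{161}$ ($N{\left(y,M \right)} = \frac{6 + 0}{161} = 6 \cdot \frac{1}{161} = \frac{6}{161}$)
$- N{\left(O,g{\left(\left(-3\right) 5 \cdot 0 \right)} \right)} = \left(-1\right) \frac{6}{161} = - \frac{6}{161}$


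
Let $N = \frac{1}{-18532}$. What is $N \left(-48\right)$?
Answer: $\frac{12}{4633} \approx 0.0025901$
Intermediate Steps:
$N = - \frac{1}{18532} \approx -5.3961 \cdot 10^{-5}$
$N \left(-48\right) = \left(- \frac{1}{18532}\right) \left(-48\right) = \frac{12}{4633}$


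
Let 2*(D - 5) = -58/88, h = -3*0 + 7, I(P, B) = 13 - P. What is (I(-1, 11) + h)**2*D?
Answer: 181251/88 ≈ 2059.7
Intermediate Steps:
h = 7 (h = 0 + 7 = 7)
D = 411/88 (D = 5 + (-58/88)/2 = 5 + (-58*1/88)/2 = 5 + (1/2)*(-29/44) = 5 - 29/88 = 411/88 ≈ 4.6705)
(I(-1, 11) + h)**2*D = ((13 - 1*(-1)) + 7)**2*(411/88) = ((13 + 1) + 7)**2*(411/88) = (14 + 7)**2*(411/88) = 21**2*(411/88) = 441*(411/88) = 181251/88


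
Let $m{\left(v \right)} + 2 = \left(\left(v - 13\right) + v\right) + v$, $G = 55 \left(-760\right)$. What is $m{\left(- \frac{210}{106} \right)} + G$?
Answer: $- \frac{2216510}{53} \approx -41821.0$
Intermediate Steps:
$G = -41800$
$m{\left(v \right)} = -15 + 3 v$ ($m{\left(v \right)} = -2 + \left(\left(\left(v - 13\right) + v\right) + v\right) = -2 + \left(\left(\left(-13 + v\right) + v\right) + v\right) = -2 + \left(\left(-13 + 2 v\right) + v\right) = -2 + \left(-13 + 3 v\right) = -15 + 3 v$)
$m{\left(- \frac{210}{106} \right)} + G = \left(-15 + 3 \left(- \frac{210}{106}\right)\right) - 41800 = \left(-15 + 3 \left(\left(-210\right) \frac{1}{106}\right)\right) - 41800 = \left(-15 + 3 \left(- \frac{105}{53}\right)\right) - 41800 = \left(-15 - \frac{315}{53}\right) - 41800 = - \frac{1110}{53} - 41800 = - \frac{2216510}{53}$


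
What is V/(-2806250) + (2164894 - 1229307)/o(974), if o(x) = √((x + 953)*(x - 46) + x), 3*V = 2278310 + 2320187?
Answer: -4598497/8418750 + 935587*√1789230/1789230 ≈ 698.89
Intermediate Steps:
V = 4598497/3 (V = (2278310 + 2320187)/3 = (⅓)*4598497 = 4598497/3 ≈ 1.5328e+6)
o(x) = √(x + (-46 + x)*(953 + x)) (o(x) = √((953 + x)*(-46 + x) + x) = √((-46 + x)*(953 + x) + x) = √(x + (-46 + x)*(953 + x)))
V/(-2806250) + (2164894 - 1229307)/o(974) = (4598497/3)/(-2806250) + (2164894 - 1229307)/(√(-43838 + 974² + 908*974)) = (4598497/3)*(-1/2806250) + 935587/(√(-43838 + 948676 + 884392)) = -4598497/8418750 + 935587/(√1789230) = -4598497/8418750 + 935587*(√1789230/1789230) = -4598497/8418750 + 935587*√1789230/1789230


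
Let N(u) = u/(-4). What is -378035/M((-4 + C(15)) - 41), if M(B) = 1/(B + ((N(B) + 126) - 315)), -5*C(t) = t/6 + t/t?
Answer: 675246117/8 ≈ 8.4406e+7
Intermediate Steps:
N(u) = -u/4 (N(u) = u*(-1/4) = -u/4)
C(t) = -1/5 - t/30 (C(t) = -(t/6 + t/t)/5 = -(t*(1/6) + 1)/5 = -(t/6 + 1)/5 = -(1 + t/6)/5 = -1/5 - t/30)
M(B) = 1/(-189 + 3*B/4) (M(B) = 1/(B + ((-B/4 + 126) - 315)) = 1/(B + ((126 - B/4) - 315)) = 1/(B + (-189 - B/4)) = 1/(-189 + 3*B/4))
-378035/M((-4 + C(15)) - 41) = -(-332292765/4 + 1134105*(-4 + (-1/5 - 1/30*15))/4) = -(-332292765/4 + 1134105*(-4 + (-1/5 - 1/2))/4) = -(-332292765/4 + 1134105*(-4 - 7/10)/4) = -378035/(4/(3*(-252 + (-47/10 - 41)))) = -378035/(4/(3*(-252 - 457/10))) = -378035/(4/(3*(-2977/10))) = -378035/((4/3)*(-10/2977)) = -378035/(-40/8931) = -378035*(-8931/40) = 675246117/8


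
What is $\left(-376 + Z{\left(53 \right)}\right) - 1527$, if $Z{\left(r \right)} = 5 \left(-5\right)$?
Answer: $-1928$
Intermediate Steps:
$Z{\left(r \right)} = -25$
$\left(-376 + Z{\left(53 \right)}\right) - 1527 = \left(-376 - 25\right) - 1527 = -401 - 1527 = -1928$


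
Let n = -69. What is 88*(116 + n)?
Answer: 4136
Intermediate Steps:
88*(116 + n) = 88*(116 - 69) = 88*47 = 4136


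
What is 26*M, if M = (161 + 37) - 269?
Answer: -1846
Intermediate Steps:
M = -71 (M = 198 - 269 = -71)
26*M = 26*(-71) = -1846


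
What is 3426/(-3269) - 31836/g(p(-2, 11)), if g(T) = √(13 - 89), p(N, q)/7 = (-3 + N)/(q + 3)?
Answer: -3426/3269 + 15918*I*√19/19 ≈ -1.048 + 3651.8*I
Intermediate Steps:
p(N, q) = 7*(-3 + N)/(3 + q) (p(N, q) = 7*((-3 + N)/(q + 3)) = 7*((-3 + N)/(3 + q)) = 7*(-3 + N)/(3 + q))
g(T) = 2*I*√19 (g(T) = √(-76) = 2*I*√19)
3426/(-3269) - 31836/g(p(-2, 11)) = 3426/(-3269) - 31836*(-I*√19/38) = 3426*(-1/3269) - (-15918)*I*√19/19 = -3426/3269 + 15918*I*√19/19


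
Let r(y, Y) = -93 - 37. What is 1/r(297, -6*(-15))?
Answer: -1/130 ≈ -0.0076923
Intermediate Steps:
r(y, Y) = -130
1/r(297, -6*(-15)) = 1/(-130) = -1/130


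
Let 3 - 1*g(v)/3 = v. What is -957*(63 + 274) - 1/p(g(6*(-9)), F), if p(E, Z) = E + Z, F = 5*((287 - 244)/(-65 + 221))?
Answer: -8672589675/26891 ≈ -3.2251e+5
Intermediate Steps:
g(v) = 9 - 3*v
F = 215/156 (F = 5*(43/156) = 215/156 ≈ 1.3782)
-957*(63 + 274) - 1/p(g(6*(-9)), F) = -957*(63 + 274) - 1/((9 - 18*(-9)) + 215/156) = -957*337 - 1/((9 - 3*(-54)) + 215/156) = -322509 - 1/((9 + 162) + 215/156) = -322509 - 1/(171 + 215/156) = -322509 - 1/26891/156 = -322509 - 1*156/26891 = -322509 - 156/26891 = -8672589675/26891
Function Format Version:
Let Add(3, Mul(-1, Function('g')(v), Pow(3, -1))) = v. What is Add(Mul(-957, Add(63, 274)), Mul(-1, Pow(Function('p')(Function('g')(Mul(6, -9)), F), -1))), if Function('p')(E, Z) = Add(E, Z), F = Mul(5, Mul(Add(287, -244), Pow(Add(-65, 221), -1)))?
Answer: Rational(-8672589675, 26891) ≈ -3.2251e+5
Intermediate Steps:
Function('g')(v) = Add(9, Mul(-3, v))
F = Rational(215, 156) (F = Mul(5, Mul(43, Pow(156, -1))) = Mul(5, Mul(43, Rational(1, 156))) = Mul(5, Rational(43, 156)) = Rational(215, 156) ≈ 1.3782)
Add(Mul(-957, Add(63, 274)), Mul(-1, Pow(Function('p')(Function('g')(Mul(6, -9)), F), -1))) = Add(Mul(-957, Add(63, 274)), Mul(-1, Pow(Add(Add(9, Mul(-3, Mul(6, -9))), Rational(215, 156)), -1))) = Add(Mul(-957, 337), Mul(-1, Pow(Add(Add(9, Mul(-3, -54)), Rational(215, 156)), -1))) = Add(-322509, Mul(-1, Pow(Add(Add(9, 162), Rational(215, 156)), -1))) = Add(-322509, Mul(-1, Pow(Add(171, Rational(215, 156)), -1))) = Add(-322509, Mul(-1, Pow(Rational(26891, 156), -1))) = Add(-322509, Mul(-1, Rational(156, 26891))) = Add(-322509, Rational(-156, 26891)) = Rational(-8672589675, 26891)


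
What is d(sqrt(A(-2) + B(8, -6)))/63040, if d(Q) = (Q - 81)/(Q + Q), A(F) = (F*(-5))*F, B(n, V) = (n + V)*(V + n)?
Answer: 1/126080 + 81*I/504320 ≈ 7.9315e-6 + 0.00016061*I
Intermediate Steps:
B(n, V) = (V + n)**2 (B(n, V) = (V + n)*(V + n) = (V + n)**2)
A(F) = -5*F**2 (A(F) = (-5*F)*F = -5*F**2)
d(Q) = (-81 + Q)/(2*Q) (d(Q) = (-81 + Q)/((2*Q)) = (-81 + Q)*(1/(2*Q)) = (-81 + Q)/(2*Q))
d(sqrt(A(-2) + B(8, -6)))/63040 = ((-81 + sqrt(-5*(-2)**2 + (-6 + 8)**2))/(2*(sqrt(-5*(-2)**2 + (-6 + 8)**2))))/63040 = ((-81 + sqrt(-5*4 + 2**2))/(2*(sqrt(-5*4 + 2**2))))*(1/63040) = ((-81 + sqrt(-20 + 4))/(2*(sqrt(-20 + 4))))*(1/63040) = ((-81 + sqrt(-16))/(2*(sqrt(-16))))*(1/63040) = ((-81 + 4*I)/(2*((4*I))))*(1/63040) = ((-I/4)*(-81 + 4*I)/2)*(1/63040) = -I*(-81 + 4*I)/8*(1/63040) = -I*(-81 + 4*I)/504320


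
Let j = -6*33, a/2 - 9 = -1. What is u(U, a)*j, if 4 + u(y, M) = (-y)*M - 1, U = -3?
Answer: -8514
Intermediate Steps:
a = 16 (a = 18 + 2*(-1) = 18 - 2 = 16)
u(y, M) = -5 - M*y (u(y, M) = -4 + ((-y)*M - 1) = -4 + (-M*y - 1) = -4 + (-1 - M*y) = -5 - M*y)
j = -198
u(U, a)*j = (-5 - 1*16*(-3))*(-198) = (-5 + 48)*(-198) = 43*(-198) = -8514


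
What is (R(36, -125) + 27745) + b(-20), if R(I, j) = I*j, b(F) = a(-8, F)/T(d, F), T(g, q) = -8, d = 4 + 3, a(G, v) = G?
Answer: 23246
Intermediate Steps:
d = 7
b(F) = 1 (b(F) = -8/(-8) = -8*(-1/8) = 1)
(R(36, -125) + 27745) + b(-20) = (36*(-125) + 27745) + 1 = (-4500 + 27745) + 1 = 23245 + 1 = 23246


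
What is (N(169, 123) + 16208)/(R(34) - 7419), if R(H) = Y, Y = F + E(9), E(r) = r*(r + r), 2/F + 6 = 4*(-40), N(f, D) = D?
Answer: -1355473/602332 ≈ -2.2504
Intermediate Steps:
F = -1/83 (F = 2/(-6 + 4*(-40)) = 2/(-6 - 160) = 2/(-166) = 2*(-1/166) = -1/83 ≈ -0.012048)
E(r) = 2*r² (E(r) = r*(2*r) = 2*r²)
Y = 13445/83 (Y = -1/83 + 2*9² = -1/83 + 2*81 = -1/83 + 162 = 13445/83 ≈ 161.99)
R(H) = 13445/83
(N(169, 123) + 16208)/(R(34) - 7419) = (123 + 16208)/(13445/83 - 7419) = 16331/(-602332/83) = 16331*(-83/602332) = -1355473/602332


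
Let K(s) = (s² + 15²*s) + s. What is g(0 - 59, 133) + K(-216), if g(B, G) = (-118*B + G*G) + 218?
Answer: 22709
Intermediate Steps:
g(B, G) = 218 + G² - 118*B (g(B, G) = (-118*B + G²) + 218 = (G² - 118*B) + 218 = 218 + G² - 118*B)
K(s) = s² + 226*s (K(s) = (s² + 225*s) + s = s² + 226*s)
g(0 - 59, 133) + K(-216) = (218 + 133² - 118*(0 - 59)) - 216*(226 - 216) = (218 + 17689 - 118*(-59)) - 216*10 = (218 + 17689 + 6962) - 2160 = 24869 - 2160 = 22709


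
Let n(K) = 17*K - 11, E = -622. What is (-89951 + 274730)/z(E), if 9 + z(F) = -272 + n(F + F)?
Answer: -184779/21440 ≈ -8.6184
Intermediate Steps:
n(K) = -11 + 17*K
z(F) = -292 + 34*F (z(F) = -9 + (-272 + (-11 + 17*(F + F))) = -9 + (-272 + (-11 + 17*(2*F))) = -9 + (-272 + (-11 + 34*F)) = -9 + (-283 + 34*F) = -292 + 34*F)
(-89951 + 274730)/z(E) = (-89951 + 274730)/(-292 + 34*(-622)) = 184779/(-292 - 21148) = 184779/(-21440) = 184779*(-1/21440) = -184779/21440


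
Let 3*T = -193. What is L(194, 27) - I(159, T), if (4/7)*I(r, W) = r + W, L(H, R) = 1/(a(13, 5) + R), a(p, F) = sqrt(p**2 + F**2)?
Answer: -265814/1605 - sqrt(194)/535 ≈ -165.64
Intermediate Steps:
T = -193/3 (T = (1/3)*(-193) = -193/3 ≈ -64.333)
a(p, F) = sqrt(F**2 + p**2)
L(H, R) = 1/(R + sqrt(194)) (L(H, R) = 1/(sqrt(5**2 + 13**2) + R) = 1/(sqrt(25 + 169) + R) = 1/(sqrt(194) + R) = 1/(R + sqrt(194)))
I(r, W) = 7*W/4 + 7*r/4 (I(r, W) = 7*(r + W)/4 = 7*(W + r)/4 = 7*W/4 + 7*r/4)
L(194, 27) - I(159, T) = 1/(27 + sqrt(194)) - ((7/4)*(-193/3) + (7/4)*159) = 1/(27 + sqrt(194)) - (-1351/12 + 1113/4) = 1/(27 + sqrt(194)) - 1*497/3 = 1/(27 + sqrt(194)) - 497/3 = -497/3 + 1/(27 + sqrt(194))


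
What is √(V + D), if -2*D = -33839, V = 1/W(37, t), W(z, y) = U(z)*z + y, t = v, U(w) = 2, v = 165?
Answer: √3865835994/478 ≈ 130.07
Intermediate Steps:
t = 165
W(z, y) = y + 2*z (W(z, y) = 2*z + y = y + 2*z)
V = 1/239 (V = 1/(165 + 2*37) = 1/(165 + 74) = 1/239 ≈ 0.0041841)
D = 33839/2 (D = -½*(-33839) = 33839/2 ≈ 16920.)
√(V + D) = √(1/239 + 33839/2) = √(8087523/478) = √3865835994/478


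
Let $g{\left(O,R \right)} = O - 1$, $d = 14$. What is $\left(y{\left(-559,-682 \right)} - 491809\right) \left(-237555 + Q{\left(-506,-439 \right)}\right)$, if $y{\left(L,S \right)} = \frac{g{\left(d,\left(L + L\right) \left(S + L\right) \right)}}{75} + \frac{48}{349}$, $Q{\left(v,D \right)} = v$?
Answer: $\frac{3064581258882718}{26175} \approx 1.1708 \cdot 10^{11}$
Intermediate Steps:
$g{\left(O,R \right)} = -1 + O$
$y{\left(L,S \right)} = \frac{8137}{26175}$ ($y{\left(L,S \right)} = \frac{-1 + 14}{75} + \frac{48}{349} = 13 \cdot \frac{1}{75} + 48 \cdot \frac{1}{349} = \frac{13}{75} + \frac{48}{349} = \frac{8137}{26175}$)
$\left(y{\left(-559,-682 \right)} - 491809\right) \left(-237555 + Q{\left(-506,-439 \right)}\right) = \left(\frac{8137}{26175} - 491809\right) \left(-237555 - 506\right) = \left(- \frac{12873092438}{26175}\right) \left(-238061\right) = \frac{3064581258882718}{26175}$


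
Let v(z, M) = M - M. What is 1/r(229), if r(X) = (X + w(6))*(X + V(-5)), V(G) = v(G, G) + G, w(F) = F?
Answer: 1/52640 ≈ 1.8997e-5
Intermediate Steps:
v(z, M) = 0
V(G) = G (V(G) = 0 + G = G)
r(X) = (-5 + X)*(6 + X) (r(X) = (X + 6)*(X - 5) = (6 + X)*(-5 + X) = (-5 + X)*(6 + X))
1/r(229) = 1/(-30 + 229 + 229²) = 1/(-30 + 229 + 52441) = 1/52640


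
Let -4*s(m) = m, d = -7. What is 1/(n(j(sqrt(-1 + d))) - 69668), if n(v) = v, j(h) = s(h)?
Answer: -139336/9707260449 + I*sqrt(2)/9707260449 ≈ -1.4354e-5 + 1.4569e-10*I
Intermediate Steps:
s(m) = -m/4
j(h) = -h/4
1/(n(j(sqrt(-1 + d))) - 69668) = 1/(-sqrt(-1 - 7)/4 - 69668) = 1/(-I*sqrt(2)/2 - 69668) = 1/(-69668 - I*sqrt(2)/2)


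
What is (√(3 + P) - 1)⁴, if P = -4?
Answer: -4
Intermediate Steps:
(√(3 + P) - 1)⁴ = (√(3 - 4) - 1)⁴ = (√(-1) - 1)⁴ = (I - 1)⁴ = (-1 + I)⁴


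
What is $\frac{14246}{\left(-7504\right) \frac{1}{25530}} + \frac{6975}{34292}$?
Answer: $- \frac{194874392040}{4020737} \approx -48467.0$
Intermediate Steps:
$\frac{14246}{\left(-7504\right) \frac{1}{25530}} + \frac{6975}{34292} = \frac{14246}{\left(-7504\right) \frac{1}{25530}} + 6975 \cdot \frac{1}{34292} = \frac{14246}{- \frac{3752}{12765}} + \frac{6975}{34292} = 14246 \left(- \frac{12765}{3752}\right) + \frac{6975}{34292} = - \frac{90925095}{1876} + \frac{6975}{34292} = - \frac{194874392040}{4020737}$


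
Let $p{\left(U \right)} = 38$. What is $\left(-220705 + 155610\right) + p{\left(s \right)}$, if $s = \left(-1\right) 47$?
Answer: $-65057$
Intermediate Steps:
$s = -47$
$\left(-220705 + 155610\right) + p{\left(s \right)} = \left(-220705 + 155610\right) + 38 = -65095 + 38 = -65057$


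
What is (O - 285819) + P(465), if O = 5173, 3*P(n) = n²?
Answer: -208571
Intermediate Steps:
P(n) = n²/3
(O - 285819) + P(465) = (5173 - 285819) + (⅓)*465² = -280646 + (⅓)*216225 = -280646 + 72075 = -208571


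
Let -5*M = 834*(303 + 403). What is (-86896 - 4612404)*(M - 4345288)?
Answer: 20973205225840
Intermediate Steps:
M = -588804/5 (M = -834*(303 + 403)/5 = -834*706/5 = -1/5*588804 = -588804/5 ≈ -1.1776e+5)
(-86896 - 4612404)*(M - 4345288) = (-86896 - 4612404)*(-588804/5 - 4345288) = -4699300*(-22315244/5) = 20973205225840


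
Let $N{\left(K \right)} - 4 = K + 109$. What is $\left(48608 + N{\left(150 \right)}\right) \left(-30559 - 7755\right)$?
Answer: $-1872443494$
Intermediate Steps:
$N{\left(K \right)} = 113 + K$ ($N{\left(K \right)} = 4 + \left(K + 109\right) = 4 + \left(109 + K\right) = 113 + K$)
$\left(48608 + N{\left(150 \right)}\right) \left(-30559 - 7755\right) = \left(48608 + \left(113 + 150\right)\right) \left(-30559 - 7755\right) = \left(48608 + 263\right) \left(-38314\right) = 48871 \left(-38314\right) = -1872443494$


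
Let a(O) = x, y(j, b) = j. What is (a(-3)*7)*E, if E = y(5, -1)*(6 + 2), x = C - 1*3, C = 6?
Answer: 840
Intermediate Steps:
x = 3 (x = 6 - 1*3 = 6 - 3 = 3)
a(O) = 3
E = 40 (E = 5*(6 + 2) = 5*8 = 40)
(a(-3)*7)*E = (3*7)*40 = 21*40 = 840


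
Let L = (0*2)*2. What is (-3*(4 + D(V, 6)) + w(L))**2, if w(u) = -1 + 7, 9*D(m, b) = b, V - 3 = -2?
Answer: 64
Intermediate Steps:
V = 1 (V = 3 - 2 = 1)
D(m, b) = b/9
L = 0 (L = 0*2 = 0)
w(u) = 6
(-3*(4 + D(V, 6)) + w(L))**2 = (-3*(4 + (1/9)*6) + 6)**2 = (-3*(4 + 2/3) + 6)**2 = (-3*14/3 + 6)**2 = (-14 + 6)**2 = (-8)**2 = 64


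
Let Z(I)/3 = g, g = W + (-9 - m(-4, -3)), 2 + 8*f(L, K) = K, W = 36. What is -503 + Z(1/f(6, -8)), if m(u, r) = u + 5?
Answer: -425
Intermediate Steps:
m(u, r) = 5 + u
f(L, K) = -¼ + K/8
g = 26 (g = 36 + (-9 - (5 - 4)) = 36 + (-9 - 1*1) = 36 + (-9 - 1) = 36 - 10 = 26)
Z(I) = 78 (Z(I) = 3*26 = 78)
-503 + Z(1/f(6, -8)) = -503 + 78 = -425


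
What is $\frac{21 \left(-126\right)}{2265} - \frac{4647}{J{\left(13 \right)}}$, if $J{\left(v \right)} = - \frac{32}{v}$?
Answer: $\frac{45582081}{24160} \approx 1886.7$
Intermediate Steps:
$\frac{21 \left(-126\right)}{2265} - \frac{4647}{J{\left(13 \right)}} = \frac{21 \left(-126\right)}{2265} - \frac{4647}{\left(-32\right) \frac{1}{13}} = \left(-2646\right) \frac{1}{2265} - \frac{4647}{\left(-32\right) \frac{1}{13}} = - \frac{882}{755} - \frac{4647}{- \frac{32}{13}} = - \frac{882}{755} - - \frac{60411}{32} = - \frac{882}{755} + \frac{60411}{32} = \frac{45582081}{24160}$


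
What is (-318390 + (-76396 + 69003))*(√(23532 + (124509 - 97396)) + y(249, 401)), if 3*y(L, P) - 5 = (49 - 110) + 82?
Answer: -8470358/3 - 325783*√50645 ≈ -7.6139e+7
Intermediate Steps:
y(L, P) = 26/3 (y(L, P) = 5/3 + ((49 - 110) + 82)/3 = 5/3 + (-61 + 82)/3 = 5/3 + (⅓)*21 = 5/3 + 7 = 26/3)
(-318390 + (-76396 + 69003))*(√(23532 + (124509 - 97396)) + y(249, 401)) = (-318390 + (-76396 + 69003))*(√(23532 + (124509 - 97396)) + 26/3) = (-318390 - 7393)*(√(23532 + 27113) + 26/3) = -325783*(√50645 + 26/3) = -325783*(26/3 + √50645) = -8470358/3 - 325783*√50645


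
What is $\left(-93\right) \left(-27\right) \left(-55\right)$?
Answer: $-138105$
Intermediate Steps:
$\left(-93\right) \left(-27\right) \left(-55\right) = 2511 \left(-55\right) = -138105$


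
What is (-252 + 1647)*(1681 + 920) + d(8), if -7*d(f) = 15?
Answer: 25398750/7 ≈ 3.6284e+6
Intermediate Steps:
d(f) = -15/7 (d(f) = -1/7*15 = -15/7)
(-252 + 1647)*(1681 + 920) + d(8) = (-252 + 1647)*(1681 + 920) - 15/7 = 1395*2601 - 15/7 = 3628395 - 15/7 = 25398750/7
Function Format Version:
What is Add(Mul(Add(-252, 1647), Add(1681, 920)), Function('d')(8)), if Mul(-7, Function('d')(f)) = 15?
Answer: Rational(25398750, 7) ≈ 3.6284e+6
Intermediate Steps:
Function('d')(f) = Rational(-15, 7) (Function('d')(f) = Mul(Rational(-1, 7), 15) = Rational(-15, 7))
Add(Mul(Add(-252, 1647), Add(1681, 920)), Function('d')(8)) = Add(Mul(Add(-252, 1647), Add(1681, 920)), Rational(-15, 7)) = Add(Mul(1395, 2601), Rational(-15, 7)) = Add(3628395, Rational(-15, 7)) = Rational(25398750, 7)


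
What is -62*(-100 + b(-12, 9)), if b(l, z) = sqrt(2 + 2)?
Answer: 6076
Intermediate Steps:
b(l, z) = 2 (b(l, z) = sqrt(4) = 2)
-62*(-100 + b(-12, 9)) = -62*(-100 + 2) = -62*(-98) = 6076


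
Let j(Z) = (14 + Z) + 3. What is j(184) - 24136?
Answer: -23935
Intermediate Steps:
j(Z) = 17 + Z
j(184) - 24136 = (17 + 184) - 24136 = 201 - 24136 = -23935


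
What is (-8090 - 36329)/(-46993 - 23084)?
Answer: 44419/70077 ≈ 0.63386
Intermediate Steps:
(-8090 - 36329)/(-46993 - 23084) = -44419/(-70077) = -44419*(-1/70077) = 44419/70077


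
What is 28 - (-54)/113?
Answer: 3218/113 ≈ 28.478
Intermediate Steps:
28 - (-54)/113 = 28 - 1*(-54/113) = 28 + 54/113 = 3218/113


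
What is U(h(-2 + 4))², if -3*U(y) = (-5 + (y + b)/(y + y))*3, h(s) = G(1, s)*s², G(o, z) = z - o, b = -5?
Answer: 1681/64 ≈ 26.266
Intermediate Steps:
h(s) = s²*(-1 + s) (h(s) = (s - 1*1)*s² = (s - 1)*s² = (-1 + s)*s² = s²*(-1 + s))
U(y) = 5 - (-5 + y)/(2*y) (U(y) = -(-5 + (y - 5)/(y + y))*3/3 = -(-5 + (-5 + y)/((2*y)))*3/3 = -(-5 + (-5 + y)*(1/(2*y)))*3/3 = -(-5 + (-5 + y)/(2*y))*3/3 = -(-15 + 3*(-5 + y)/(2*y))/3 = 5 - (-5 + y)/(2*y))
U(h(-2 + 4))² = ((5 + 9*((-2 + 4)²*(-1 + (-2 + 4))))/(2*(((-2 + 4)²*(-1 + (-2 + 4))))))² = ((5 + 9*(2²*(-1 + 2)))/(2*((2²*(-1 + 2)))))² = ((5 + 9*(4*1))/(2*((4*1))))² = ((½)*(5 + 9*4)/4)² = ((½)*(¼)*(5 + 36))² = ((½)*(¼)*41)² = (41/8)² = 1681/64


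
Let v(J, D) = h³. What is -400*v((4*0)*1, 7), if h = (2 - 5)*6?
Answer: 2332800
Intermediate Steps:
h = -18 (h = -3*6 = -18)
v(J, D) = -5832 (v(J, D) = (-18)³ = -5832)
-400*v((4*0)*1, 7) = -400*(-5832) = 2332800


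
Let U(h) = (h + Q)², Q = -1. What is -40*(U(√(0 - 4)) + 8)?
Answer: -200 + 160*I ≈ -200.0 + 160.0*I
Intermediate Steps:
U(h) = (-1 + h)² (U(h) = (h - 1)² = (-1 + h)²)
-40*(U(√(0 - 4)) + 8) = -40*((-1 + √(0 - 4))² + 8) = -40*((-1 + √(-4))² + 8) = -40*((-1 + 2*I)² + 8) = -40*(8 + (-1 + 2*I)²) = -320 - 40*(-1 + 2*I)²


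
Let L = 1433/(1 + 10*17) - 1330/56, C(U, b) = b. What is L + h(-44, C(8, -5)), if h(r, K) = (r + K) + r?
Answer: -74125/684 ≈ -108.37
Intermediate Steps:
h(r, K) = K + 2*r (h(r, K) = (K + r) + r = K + 2*r)
L = -10513/684 (L = 1433/(1 + 170) - 1330*1/56 = 1433/171 - 95/4 = -10513/684 ≈ -15.370)
L + h(-44, C(8, -5)) = -10513/684 + (-5 + 2*(-44)) = -10513/684 + (-5 - 88) = -10513/684 - 93 = -74125/684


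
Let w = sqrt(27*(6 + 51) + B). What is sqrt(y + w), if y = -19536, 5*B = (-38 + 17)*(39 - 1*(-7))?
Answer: sqrt(-488400 + 5*sqrt(33645))/5 ≈ 139.64*I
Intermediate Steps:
B = -966/5 (B = ((-38 + 17)*(39 - 1*(-7)))/5 = (-21*(39 + 7))/5 = (-21*46)/5 = (1/5)*(-966) = -966/5 ≈ -193.20)
w = sqrt(33645)/5 (w = sqrt(27*(6 + 51) - 966/5) = sqrt(27*57 - 966/5) = sqrt(1539 - 966/5) = sqrt(6729/5) = sqrt(33645)/5 ≈ 36.685)
sqrt(y + w) = sqrt(-19536 + sqrt(33645)/5)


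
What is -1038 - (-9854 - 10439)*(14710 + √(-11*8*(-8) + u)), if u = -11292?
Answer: 298508992 + 40586*I*√2647 ≈ 2.9851e+8 + 2.0881e+6*I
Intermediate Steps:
-1038 - (-9854 - 10439)*(14710 + √(-11*8*(-8) + u)) = -1038 - (-9854 - 10439)*(14710 + √(-11*8*(-8) - 11292)) = -1038 - (-20293)*(14710 + √(-88*(-8) - 11292)) = -1038 - (-20293)*(14710 + √(704 - 11292)) = -1038 - (-20293)*(14710 + √(-10588)) = -1038 - (-20293)*(14710 + 2*I*√2647) = -1038 - (-298510030 - 40586*I*√2647) = -1038 + (298510030 + 40586*I*√2647) = 298508992 + 40586*I*√2647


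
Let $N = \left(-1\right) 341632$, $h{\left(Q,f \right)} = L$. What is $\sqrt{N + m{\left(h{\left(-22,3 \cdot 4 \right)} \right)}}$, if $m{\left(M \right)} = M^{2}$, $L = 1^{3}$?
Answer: $3 i \sqrt{37959} \approx 584.49 i$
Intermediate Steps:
$L = 1$
$h{\left(Q,f \right)} = 1$
$N = -341632$
$\sqrt{N + m{\left(h{\left(-22,3 \cdot 4 \right)} \right)}} = \sqrt{-341632 + 1^{2}} = \sqrt{-341632 + 1} = \sqrt{-341631} = 3 i \sqrt{37959}$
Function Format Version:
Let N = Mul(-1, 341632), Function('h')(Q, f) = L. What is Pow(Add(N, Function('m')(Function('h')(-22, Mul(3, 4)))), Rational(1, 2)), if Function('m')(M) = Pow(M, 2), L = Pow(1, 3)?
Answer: Mul(3, I, Pow(37959, Rational(1, 2))) ≈ Mul(584.49, I)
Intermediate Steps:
L = 1
Function('h')(Q, f) = 1
N = -341632
Pow(Add(N, Function('m')(Function('h')(-22, Mul(3, 4)))), Rational(1, 2)) = Pow(Add(-341632, Pow(1, 2)), Rational(1, 2)) = Pow(Add(-341632, 1), Rational(1, 2)) = Pow(-341631, Rational(1, 2)) = Mul(3, I, Pow(37959, Rational(1, 2)))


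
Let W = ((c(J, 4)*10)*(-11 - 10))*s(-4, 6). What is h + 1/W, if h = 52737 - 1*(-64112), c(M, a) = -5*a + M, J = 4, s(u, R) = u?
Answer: 1570450559/13440 ≈ 1.1685e+5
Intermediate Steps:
c(M, a) = M - 5*a
W = -13440 (W = (((4 - 5*4)*10)*(-11 - 10))*(-4) = (((4 - 20)*10)*(-21))*(-4) = (-16*10*(-21))*(-4) = -160*(-21)*(-4) = 3360*(-4) = -13440)
h = 116849 (h = 52737 + 64112 = 116849)
h + 1/W = 116849 + 1/(-13440) = 116849 - 1/13440 = 1570450559/13440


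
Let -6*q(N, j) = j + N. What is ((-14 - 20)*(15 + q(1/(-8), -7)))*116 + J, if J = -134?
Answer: -127955/2 ≈ -63978.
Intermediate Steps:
q(N, j) = -N/6 - j/6 (q(N, j) = -(j + N)/6 = -(N + j)/6 = -N/6 - j/6)
((-14 - 20)*(15 + q(1/(-8), -7)))*116 + J = ((-14 - 20)*(15 + (-1/(6*(-8)) - 1/6*(-7))))*116 - 134 = -34*(15 + (-(-1)/(6*8) + 7/6))*116 - 134 = -34*(15 + (-1/6*(-1/8) + 7/6))*116 - 134 = -34*(15 + (1/48 + 7/6))*116 - 134 = -34*(15 + 19/16)*116 - 134 = -34*259/16*116 - 134 = -4403/8*116 - 134 = -127687/2 - 134 = -127955/2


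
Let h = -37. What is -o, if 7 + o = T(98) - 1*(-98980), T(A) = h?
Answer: -98936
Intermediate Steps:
T(A) = -37
o = 98936 (o = -7 + (-37 - 1*(-98980)) = -7 + (-37 + 98980) = -7 + 98943 = 98936)
-o = -1*98936 = -98936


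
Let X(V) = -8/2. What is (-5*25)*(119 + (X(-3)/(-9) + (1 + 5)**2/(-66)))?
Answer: -1471375/99 ≈ -14862.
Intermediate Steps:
X(V) = -4 (X(V) = -8*1/2 = -4)
(-5*25)*(119 + (X(-3)/(-9) + (1 + 5)**2/(-66))) = (-5*25)*(119 + (-4/(-9) + (1 + 5)**2/(-66))) = -125*(119 + (-4*(-1/9) + 6**2*(-1/66))) = -125*(119 + (4/9 + 36*(-1/66))) = -125*(119 + (4/9 - 6/11)) = -125*(119 - 10/99) = -125*11771/99 = -1471375/99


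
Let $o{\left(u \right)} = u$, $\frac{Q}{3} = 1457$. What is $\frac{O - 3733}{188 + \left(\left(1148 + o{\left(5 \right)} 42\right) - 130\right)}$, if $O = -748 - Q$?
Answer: $- \frac{2213}{354} \approx -6.2514$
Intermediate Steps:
$Q = 4371$ ($Q = 3 \cdot 1457 = 4371$)
$O = -5119$ ($O = -748 - 4371 = -5119$)
$\frac{O - 3733}{188 + \left(\left(1148 + o{\left(5 \right)} 42\right) - 130\right)} = \frac{-5119 - 3733}{188 + \left(\left(1148 + 5 \cdot 42\right) - 130\right)} = - \frac{8852}{188 + \left(\left(1148 + 210\right) - 130\right)} = - \frac{8852}{188 + \left(1358 - 130\right)} = - \frac{8852}{188 + 1228} = - \frac{8852}{1416} = \left(-8852\right) \frac{1}{1416} = - \frac{2213}{354}$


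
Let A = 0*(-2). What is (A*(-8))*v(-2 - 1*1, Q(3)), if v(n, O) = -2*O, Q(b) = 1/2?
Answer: 0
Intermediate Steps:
Q(b) = ½
A = 0
(A*(-8))*v(-2 - 1*1, Q(3)) = (0*(-8))*(-2*½) = 0*(-1) = 0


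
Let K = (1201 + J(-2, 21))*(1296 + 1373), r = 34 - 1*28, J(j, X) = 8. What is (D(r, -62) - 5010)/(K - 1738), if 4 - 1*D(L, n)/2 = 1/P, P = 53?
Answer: -265108/170929399 ≈ -0.0015510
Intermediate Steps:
r = 6 (r = 34 - 28 = 6)
K = 3226821 (K = (1201 + 8)*(1296 + 1373) = 1209*2669 = 3226821)
D(L, n) = 422/53 (D(L, n) = 8 - 2/53 = 422/53)
(D(r, -62) - 5010)/(K - 1738) = (422/53 - 5010)/(3226821 - 1738) = -265108/53/3225083 = -265108/53*1/3225083 = -265108/170929399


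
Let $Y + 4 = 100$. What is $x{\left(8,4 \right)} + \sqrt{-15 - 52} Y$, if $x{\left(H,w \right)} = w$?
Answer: $4 + 96 i \sqrt{67} \approx 4.0 + 785.79 i$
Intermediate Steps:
$Y = 96$ ($Y = -4 + 100 = 96$)
$x{\left(8,4 \right)} + \sqrt{-15 - 52} Y = 4 + \sqrt{-15 - 52} \cdot 96 = 4 + \sqrt{-67} \cdot 96 = 4 + i \sqrt{67} \cdot 96 = 4 + 96 i \sqrt{67}$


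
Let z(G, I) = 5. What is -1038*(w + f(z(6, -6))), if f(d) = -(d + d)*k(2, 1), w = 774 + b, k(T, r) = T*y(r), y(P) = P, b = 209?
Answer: -999594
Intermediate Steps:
k(T, r) = T*r
w = 983 (w = 774 + 209 = 983)
f(d) = -4*d (f(d) = -(d + d)*2*1 = -2*d*2 = -4*d)
-1038*(w + f(z(6, -6))) = -1038*(983 - 4*5) = -1038*(983 - 20) = -1038*963 = -999594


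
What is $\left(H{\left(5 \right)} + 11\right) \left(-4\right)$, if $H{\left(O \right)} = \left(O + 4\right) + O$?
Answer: $-100$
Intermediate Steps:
$H{\left(O \right)} = 4 + 2 O$ ($H{\left(O \right)} = \left(4 + O\right) + O = 4 + 2 O$)
$\left(H{\left(5 \right)} + 11\right) \left(-4\right) = \left(\left(4 + 2 \cdot 5\right) + 11\right) \left(-4\right) = \left(\left(4 + 10\right) + 11\right) \left(-4\right) = \left(14 + 11\right) \left(-4\right) = 25 \left(-4\right) = -100$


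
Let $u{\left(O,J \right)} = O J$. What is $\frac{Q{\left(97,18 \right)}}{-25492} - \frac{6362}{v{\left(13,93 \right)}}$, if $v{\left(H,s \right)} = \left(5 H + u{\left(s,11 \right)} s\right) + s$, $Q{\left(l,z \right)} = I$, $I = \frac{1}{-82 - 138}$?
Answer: $- \frac{35679527583}{534448447280} \approx -0.06676$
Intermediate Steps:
$u{\left(O,J \right)} = J O$
$I = - \frac{1}{220}$ ($I = \frac{1}{-220} = - \frac{1}{220} \approx -0.0045455$)
$Q{\left(l,z \right)} = - \frac{1}{220}$
$v{\left(H,s \right)} = s + 5 H + 11 s^{2}$ ($v{\left(H,s \right)} = \left(5 H + 11 s s\right) + s = \left(5 H + 11 s^{2}\right) + s = s + 5 H + 11 s^{2}$)
$\frac{Q{\left(97,18 \right)}}{-25492} - \frac{6362}{v{\left(13,93 \right)}} = - \frac{1}{220 \left(-25492\right)} - \frac{6362}{93 + 5 \cdot 13 + 11 \cdot 93^{2}} = \left(- \frac{1}{220}\right) \left(- \frac{1}{25492}\right) - \frac{6362}{93 + 65 + 11 \cdot 8649} = \frac{1}{5608240} - \frac{6362}{93 + 65 + 95139} = \frac{1}{5608240} - \frac{6362}{95297} = - \frac{35679527583}{534448447280}$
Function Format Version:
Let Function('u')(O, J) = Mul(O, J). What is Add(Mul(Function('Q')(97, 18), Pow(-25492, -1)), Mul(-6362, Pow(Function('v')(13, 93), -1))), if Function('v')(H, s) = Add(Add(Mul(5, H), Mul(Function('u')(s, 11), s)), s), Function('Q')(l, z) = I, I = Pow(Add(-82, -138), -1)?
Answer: Rational(-35679527583, 534448447280) ≈ -0.066760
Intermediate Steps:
Function('u')(O, J) = Mul(J, O)
I = Rational(-1, 220) (I = Pow(-220, -1) = Rational(-1, 220) ≈ -0.0045455)
Function('Q')(l, z) = Rational(-1, 220)
Function('v')(H, s) = Add(s, Mul(5, H), Mul(11, Pow(s, 2))) (Function('v')(H, s) = Add(Add(Mul(5, H), Mul(Mul(11, s), s)), s) = Add(Add(Mul(5, H), Mul(11, Pow(s, 2))), s) = Add(s, Mul(5, H), Mul(11, Pow(s, 2))))
Add(Mul(Function('Q')(97, 18), Pow(-25492, -1)), Mul(-6362, Pow(Function('v')(13, 93), -1))) = Add(Mul(Rational(-1, 220), Pow(-25492, -1)), Mul(-6362, Pow(Add(93, Mul(5, 13), Mul(11, Pow(93, 2))), -1))) = Add(Mul(Rational(-1, 220), Rational(-1, 25492)), Mul(-6362, Pow(Add(93, 65, Mul(11, 8649)), -1))) = Add(Rational(1, 5608240), Mul(-6362, Pow(Add(93, 65, 95139), -1))) = Add(Rational(1, 5608240), Mul(-6362, Pow(95297, -1))) = Add(Rational(1, 5608240), Mul(-6362, Rational(1, 95297))) = Add(Rational(1, 5608240), Rational(-6362, 95297)) = Rational(-35679527583, 534448447280)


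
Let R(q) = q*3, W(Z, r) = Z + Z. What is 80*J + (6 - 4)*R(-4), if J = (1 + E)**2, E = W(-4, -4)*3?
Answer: 42296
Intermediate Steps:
W(Z, r) = 2*Z
R(q) = 3*q
E = -24 (E = (2*(-4))*3 = -8*3 = -24)
J = 529 (J = (1 - 24)**2 = (-23)**2 = 529)
80*J + (6 - 4)*R(-4) = 80*529 + (6 - 4)*(3*(-4)) = 42320 + 2*(-12) = 42320 - 24 = 42296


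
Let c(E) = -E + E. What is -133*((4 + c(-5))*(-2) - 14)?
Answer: 2926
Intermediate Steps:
c(E) = 0
-133*((4 + c(-5))*(-2) - 14) = -133*((4 + 0)*(-2) - 14) = -133*(4*(-2) - 14) = -133*(-8 - 14) = -133*(-22) = 2926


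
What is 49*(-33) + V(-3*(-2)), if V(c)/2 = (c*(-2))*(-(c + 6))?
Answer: -1329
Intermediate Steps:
V(c) = -4*c*(-6 - c) (V(c) = 2*((c*(-2))*(-(c + 6))) = 2*((-2*c)*(-(6 + c))) = 2*((-2*c)*(-6 - c)) = 2*(-2*c*(-6 - c)) = -4*c*(-6 - c))
49*(-33) + V(-3*(-2)) = 49*(-33) + 4*(-3*(-2))*(6 - 3*(-2)) = -1617 + 4*6*(6 + 6) = -1617 + 4*6*12 = -1617 + 288 = -1329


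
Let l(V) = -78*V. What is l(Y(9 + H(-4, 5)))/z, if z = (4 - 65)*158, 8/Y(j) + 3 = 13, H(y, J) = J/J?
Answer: 156/24095 ≈ 0.0064744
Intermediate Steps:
H(y, J) = 1
Y(j) = ⅘ (Y(j) = 8/(-3 + 13) = 8/10 = 8*(⅒) = ⅘)
z = -9638 (z = -61*158 = -9638)
l(Y(9 + H(-4, 5)))/z = -78*⅘/(-9638) = -312/5*(-1/9638) = 156/24095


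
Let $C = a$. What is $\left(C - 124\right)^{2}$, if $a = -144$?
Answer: $71824$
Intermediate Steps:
$C = -144$
$\left(C - 124\right)^{2} = \left(-144 - 124\right)^{2} = \left(-268\right)^{2} = 71824$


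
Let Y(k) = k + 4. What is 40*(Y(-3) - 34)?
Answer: -1320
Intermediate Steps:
Y(k) = 4 + k
40*(Y(-3) - 34) = 40*((4 - 3) - 34) = 40*(1 - 34) = 40*(-33) = -1320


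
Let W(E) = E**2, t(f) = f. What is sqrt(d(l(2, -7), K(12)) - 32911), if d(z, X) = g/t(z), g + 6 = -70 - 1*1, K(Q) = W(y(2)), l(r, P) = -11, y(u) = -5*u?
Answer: 6*I*sqrt(914) ≈ 181.39*I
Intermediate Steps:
K(Q) = 100 (K(Q) = (-5*2)**2 = (-10)**2 = 100)
g = -77 (g = -6 + (-70 - 1*1) = -6 + (-70 - 1) = -6 - 71 = -77)
d(z, X) = -77/z
sqrt(d(l(2, -7), K(12)) - 32911) = sqrt(-77/(-11) - 32911) = sqrt(-77*(-1/11) - 32911) = sqrt(7 - 32911) = sqrt(-32904) = 6*I*sqrt(914)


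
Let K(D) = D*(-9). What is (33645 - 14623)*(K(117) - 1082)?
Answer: -40611970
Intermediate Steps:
K(D) = -9*D
(33645 - 14623)*(K(117) - 1082) = (33645 - 14623)*(-9*117 - 1082) = 19022*(-1053 - 1082) = 19022*(-2135) = -40611970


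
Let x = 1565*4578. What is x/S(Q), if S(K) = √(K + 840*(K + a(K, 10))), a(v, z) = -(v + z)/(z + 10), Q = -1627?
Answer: -7164570*I*√1300393/1300393 ≈ -6282.8*I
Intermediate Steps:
x = 7164570
a(v, z) = -(v + z)/(10 + z)
S(K) = √(-420 + 799*K) (S(K) = √(K + 840*(K + (-K - 1*10)/(10 + 10))) = √(K + 840*(K + (-K - 10)/20)) = √(K + 840*(K + (-10 - K)/20)) = √(K + 840*(K + (-½ - K/20))) = √(K + 840*(-½ + 19*K/20)) = √(K + (-420 + 798*K)) = √(-420 + 799*K))
x/S(Q) = 7164570/(√(-420 + 799*(-1627))) = 7164570/(√(-420 - 1299973)) = 7164570/(√(-1300393)) = 7164570/((I*√1300393)) = 7164570*(-I*√1300393/1300393) = -7164570*I*√1300393/1300393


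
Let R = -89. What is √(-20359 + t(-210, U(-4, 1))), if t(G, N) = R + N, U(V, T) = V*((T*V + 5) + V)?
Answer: 2*I*√5109 ≈ 142.95*I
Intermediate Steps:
U(V, T) = V*(5 + V + T*V) (U(V, T) = V*((5 + T*V) + V) = V*(5 + V + T*V))
t(G, N) = -89 + N
√(-20359 + t(-210, U(-4, 1))) = √(-20359 + (-89 - 4*(5 - 4 + 1*(-4)))) = √(-20359 + (-89 - 4*(5 - 4 - 4))) = √(-20359 + (-89 - 4*(-3))) = √(-20359 + (-89 + 12)) = √(-20359 - 77) = √(-20436) = 2*I*√5109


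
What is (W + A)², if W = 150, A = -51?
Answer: 9801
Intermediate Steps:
(W + A)² = (150 - 51)² = 99² = 9801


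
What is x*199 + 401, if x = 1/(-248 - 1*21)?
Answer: 107670/269 ≈ 400.26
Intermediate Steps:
x = -1/269 (x = 1/(-248 - 21) = 1/(-269) = -1/269 ≈ -0.0037175)
x*199 + 401 = -1/269*199 + 401 = -199/269 + 401 = 107670/269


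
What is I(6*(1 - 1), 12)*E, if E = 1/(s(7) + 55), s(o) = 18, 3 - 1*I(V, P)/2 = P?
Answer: -18/73 ≈ -0.24658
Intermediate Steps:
I(V, P) = 6 - 2*P
E = 1/73 (E = 1/(18 + 55) = 1/73 ≈ 0.013699)
I(6*(1 - 1), 12)*E = (6 - 2*12)*(1/73) = (6 - 24)*(1/73) = -18*1/73 = -18/73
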